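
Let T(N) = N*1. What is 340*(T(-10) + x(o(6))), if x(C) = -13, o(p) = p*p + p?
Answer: -7820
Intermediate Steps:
o(p) = p + p² (o(p) = p² + p = p + p²)
T(N) = N
340*(T(-10) + x(o(6))) = 340*(-10 - 13) = 340*(-23) = -7820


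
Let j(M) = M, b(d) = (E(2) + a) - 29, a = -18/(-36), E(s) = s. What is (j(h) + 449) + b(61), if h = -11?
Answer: 823/2 ≈ 411.50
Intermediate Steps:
a = ½ (a = -18*(-1/36) = ½ ≈ 0.50000)
b(d) = -53/2 (b(d) = (2 + ½) - 29 = 5/2 - 29 = -53/2)
(j(h) + 449) + b(61) = (-11 + 449) - 53/2 = 438 - 53/2 = 823/2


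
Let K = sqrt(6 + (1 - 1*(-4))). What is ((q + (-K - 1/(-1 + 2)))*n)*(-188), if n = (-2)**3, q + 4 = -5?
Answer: -15040 - 1504*sqrt(11) ≈ -20028.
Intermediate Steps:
q = -9 (q = -4 - 5 = -9)
n = -8
K = sqrt(11) (K = sqrt(6 + (1 + 4)) = sqrt(6 + 5) = sqrt(11) ≈ 3.3166)
((q + (-K - 1/(-1 + 2)))*n)*(-188) = ((-9 + (-sqrt(11) - 1/(-1 + 2)))*(-8))*(-188) = ((-9 + (-sqrt(11) - 1/1))*(-8))*(-188) = ((-9 + (-sqrt(11) - 1*1))*(-8))*(-188) = ((-9 + (-sqrt(11) - 1))*(-8))*(-188) = ((-9 + (-1 - sqrt(11)))*(-8))*(-188) = ((-10 - sqrt(11))*(-8))*(-188) = (80 + 8*sqrt(11))*(-188) = -15040 - 1504*sqrt(11)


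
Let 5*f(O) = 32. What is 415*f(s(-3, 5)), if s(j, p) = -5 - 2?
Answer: 2656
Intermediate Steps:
s(j, p) = -7
f(O) = 32/5 (f(O) = (1/5)*32 = 32/5)
415*f(s(-3, 5)) = 415*(32/5) = 2656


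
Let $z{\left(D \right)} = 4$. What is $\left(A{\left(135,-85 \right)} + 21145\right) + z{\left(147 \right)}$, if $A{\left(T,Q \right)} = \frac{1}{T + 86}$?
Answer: $\frac{4673930}{221} \approx 21149.0$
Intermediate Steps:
$A{\left(T,Q \right)} = \frac{1}{86 + T}$
$\left(A{\left(135,-85 \right)} + 21145\right) + z{\left(147 \right)} = \left(\frac{1}{86 + 135} + 21145\right) + 4 = \left(\frac{1}{221} + 21145\right) + 4 = \frac{4673046}{221} + 4 = \frac{4673930}{221}$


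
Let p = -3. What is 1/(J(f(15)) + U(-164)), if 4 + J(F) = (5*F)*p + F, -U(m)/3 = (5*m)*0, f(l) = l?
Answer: -1/214 ≈ -0.0046729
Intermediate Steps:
U(m) = 0 (U(m) = -3*5*m*0 = -3*0 = 0)
J(F) = -4 - 14*F (J(F) = -4 + ((5*F)*(-3) + F) = -4 + (-15*F + F) = -4 - 14*F)
1/(J(f(15)) + U(-164)) = 1/((-4 - 14*15) + 0) = 1/((-4 - 210) + 0) = 1/(-214 + 0) = 1/(-214) = -1/214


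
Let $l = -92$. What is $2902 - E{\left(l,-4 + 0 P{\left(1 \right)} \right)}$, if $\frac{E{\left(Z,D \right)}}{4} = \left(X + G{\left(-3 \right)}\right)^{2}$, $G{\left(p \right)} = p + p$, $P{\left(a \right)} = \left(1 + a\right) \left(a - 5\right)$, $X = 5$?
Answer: $2898$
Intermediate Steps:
$P{\left(a \right)} = \left(1 + a\right) \left(-5 + a\right)$
$G{\left(p \right)} = 2 p$
$E{\left(Z,D \right)} = 4$ ($E{\left(Z,D \right)} = 4 \left(5 + 2 \left(-3\right)\right)^{2} = 4 \left(5 - 6\right)^{2} = 4 \left(-1\right)^{2} = 4 \cdot 1 = 4$)
$2902 - E{\left(l,-4 + 0 P{\left(1 \right)} \right)} = 2902 - 4 = 2898$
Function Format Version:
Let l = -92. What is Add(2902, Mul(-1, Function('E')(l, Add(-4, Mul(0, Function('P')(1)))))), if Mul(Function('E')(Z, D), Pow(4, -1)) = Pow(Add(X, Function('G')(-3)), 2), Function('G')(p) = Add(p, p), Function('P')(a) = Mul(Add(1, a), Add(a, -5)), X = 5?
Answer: 2898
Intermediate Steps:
Function('P')(a) = Mul(Add(1, a), Add(-5, a))
Function('G')(p) = Mul(2, p)
Function('E')(Z, D) = 4 (Function('E')(Z, D) = Mul(4, Pow(Add(5, Mul(2, -3)), 2)) = Mul(4, Pow(Add(5, -6), 2)) = Mul(4, Pow(-1, 2)) = Mul(4, 1) = 4)
Add(2902, Mul(-1, Function('E')(l, Add(-4, Mul(0, Function('P')(1)))))) = Add(2902, Mul(-1, 4)) = Add(2902, -4) = 2898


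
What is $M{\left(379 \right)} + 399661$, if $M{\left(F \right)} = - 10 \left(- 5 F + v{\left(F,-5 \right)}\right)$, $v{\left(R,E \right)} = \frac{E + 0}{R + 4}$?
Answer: $\frac{160328063}{383} \approx 4.1861 \cdot 10^{5}$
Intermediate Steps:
$v{\left(R,E \right)} = \frac{E}{4 + R}$
$M{\left(F \right)} = 50 F + \frac{50}{4 + F}$ ($M{\left(F \right)} = - 10 \left(- 5 F - \frac{5}{4 + F}\right) = 50 F + \frac{50}{4 + F}$)
$M{\left(379 \right)} + 399661 = \frac{50 \left(1 + 379 \left(4 + 379\right)\right)}{4 + 379} + 399661 = \frac{50 \left(1 + 379 \cdot 383\right)}{383} + 399661 = 50 \cdot \frac{1}{383} \left(1 + 145157\right) + 399661 = 50 \cdot \frac{1}{383} \cdot 145158 + 399661 = \frac{7257900}{383} + 399661 = \frac{160328063}{383}$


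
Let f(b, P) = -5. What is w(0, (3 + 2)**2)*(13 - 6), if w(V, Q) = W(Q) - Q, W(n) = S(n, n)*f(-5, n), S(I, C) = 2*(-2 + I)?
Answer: -1785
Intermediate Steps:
S(I, C) = -4 + 2*I
W(n) = 20 - 10*n (W(n) = (-4 + 2*n)*(-5) = 20 - 10*n)
w(V, Q) = 20 - 11*Q (w(V, Q) = (20 - 10*Q) - Q = 20 - 11*Q)
w(0, (3 + 2)**2)*(13 - 6) = (20 - 11*(3 + 2)**2)*(13 - 6) = (20 - 11*5**2)*7 = (20 - 11*25)*7 = (20 - 275)*7 = -255*7 = -1785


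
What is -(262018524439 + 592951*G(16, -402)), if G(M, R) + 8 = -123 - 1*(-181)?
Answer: -262048171989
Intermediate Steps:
G(M, R) = 50 (G(M, R) = -8 + (-123 - 1*(-181)) = -8 + (-123 + 181) = -8 + 58 = 50)
-(262018524439 + 592951*G(16, -402)) = -592951/(1/(441889 + 50)) = -592951/(1/441939) = -592951/1/441939 = -592951*441939 = -262048171989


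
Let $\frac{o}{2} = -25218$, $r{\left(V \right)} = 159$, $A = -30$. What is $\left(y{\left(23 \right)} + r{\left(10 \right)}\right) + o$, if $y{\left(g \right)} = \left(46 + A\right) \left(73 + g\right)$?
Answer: $-48741$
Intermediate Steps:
$y{\left(g \right)} = 1168 + 16 g$ ($y{\left(g \right)} = \left(46 - 30\right) \left(73 + g\right) = 16 \left(73 + g\right) = 1168 + 16 g$)
$o = -50436$ ($o = 2 \left(-25218\right) = -50436$)
$\left(y{\left(23 \right)} + r{\left(10 \right)}\right) + o = \left(\left(1168 + 16 \cdot 23\right) + 159\right) - 50436 = \left(\left(1168 + 368\right) + 159\right) - 50436 = \left(1536 + 159\right) - 50436 = 1695 - 50436 = -48741$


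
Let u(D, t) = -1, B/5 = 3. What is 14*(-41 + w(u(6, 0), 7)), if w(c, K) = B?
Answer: -364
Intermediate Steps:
B = 15 (B = 5*3 = 15)
w(c, K) = 15
14*(-41 + w(u(6, 0), 7)) = 14*(-41 + 15) = 14*(-26) = -364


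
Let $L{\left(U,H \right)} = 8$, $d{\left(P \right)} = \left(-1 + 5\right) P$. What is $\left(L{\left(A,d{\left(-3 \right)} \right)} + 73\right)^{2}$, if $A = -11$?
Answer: $6561$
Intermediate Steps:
$d{\left(P \right)} = 4 P$
$\left(L{\left(A,d{\left(-3 \right)} \right)} + 73\right)^{2} = \left(8 + 73\right)^{2} = 81^{2} = 6561$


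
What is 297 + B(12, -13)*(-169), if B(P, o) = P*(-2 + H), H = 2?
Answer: 297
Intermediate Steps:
B(P, o) = 0 (B(P, o) = P*(-2 + 2) = P*0 = 0)
297 + B(12, -13)*(-169) = 297 + 0*(-169) = 297 + 0 = 297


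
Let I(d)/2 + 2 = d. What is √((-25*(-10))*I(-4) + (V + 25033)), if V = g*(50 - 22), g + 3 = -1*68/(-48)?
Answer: √197898/3 ≈ 148.29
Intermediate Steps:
I(d) = -4 + 2*d
g = -19/12 (g = -3 - 1*68/(-48) = -3 - 68*(-1/48) = -3 + 17/12 = -19/12 ≈ -1.5833)
V = -133/3 (V = -19*(50 - 22)/12 = -19/12*28 = -133/3 ≈ -44.333)
√((-25*(-10))*I(-4) + (V + 25033)) = √((-25*(-10))*(-4 + 2*(-4)) + (-133/3 + 25033)) = √(250*(-4 - 8) + 74966/3) = √(250*(-12) + 74966/3) = √(-3000 + 74966/3) = √(65966/3) = √197898/3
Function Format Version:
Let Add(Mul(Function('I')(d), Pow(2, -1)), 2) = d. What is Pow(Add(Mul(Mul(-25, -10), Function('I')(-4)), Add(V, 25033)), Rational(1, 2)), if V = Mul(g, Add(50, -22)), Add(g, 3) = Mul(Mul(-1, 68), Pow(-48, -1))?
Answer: Mul(Rational(1, 3), Pow(197898, Rational(1, 2))) ≈ 148.29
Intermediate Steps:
Function('I')(d) = Add(-4, Mul(2, d))
g = Rational(-19, 12) (g = Add(-3, Mul(Mul(-1, 68), Pow(-48, -1))) = Add(-3, Mul(-68, Rational(-1, 48))) = Add(-3, Rational(17, 12)) = Rational(-19, 12) ≈ -1.5833)
V = Rational(-133, 3) (V = Mul(Rational(-19, 12), Add(50, -22)) = Mul(Rational(-19, 12), 28) = Rational(-133, 3) ≈ -44.333)
Pow(Add(Mul(Mul(-25, -10), Function('I')(-4)), Add(V, 25033)), Rational(1, 2)) = Pow(Add(Mul(Mul(-25, -10), Add(-4, Mul(2, -4))), Add(Rational(-133, 3), 25033)), Rational(1, 2)) = Pow(Add(Mul(250, Add(-4, -8)), Rational(74966, 3)), Rational(1, 2)) = Pow(Add(Mul(250, -12), Rational(74966, 3)), Rational(1, 2)) = Pow(Add(-3000, Rational(74966, 3)), Rational(1, 2)) = Pow(Rational(65966, 3), Rational(1, 2)) = Mul(Rational(1, 3), Pow(197898, Rational(1, 2)))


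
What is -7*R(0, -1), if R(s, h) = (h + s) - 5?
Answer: 42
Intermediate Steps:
R(s, h) = -5 + h + s
-7*R(0, -1) = -7*(-5 - 1 + 0) = -7*(-6) = 42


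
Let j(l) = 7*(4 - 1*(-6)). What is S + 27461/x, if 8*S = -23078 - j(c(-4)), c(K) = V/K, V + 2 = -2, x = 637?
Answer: -518771/182 ≈ -2850.4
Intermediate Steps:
V = -4 (V = -2 - 2 = -4)
c(K) = -4/K
j(l) = 70 (j(l) = 7*(4 + 6) = 7*10 = 70)
S = -5787/2 (S = (-23078 - 1*70)/8 = (-23078 - 70)/8 = (⅛)*(-23148) = -5787/2 ≈ -2893.5)
S + 27461/x = -5787/2 + 27461/637 = -5787/2 + 27461*(1/637) = -5787/2 + 3923/91 = -518771/182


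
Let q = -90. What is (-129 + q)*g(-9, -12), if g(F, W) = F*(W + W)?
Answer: -47304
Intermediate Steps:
g(F, W) = 2*F*W (g(F, W) = F*(2*W) = 2*F*W)
(-129 + q)*g(-9, -12) = (-129 - 90)*(2*(-9)*(-12)) = -219*216 = -47304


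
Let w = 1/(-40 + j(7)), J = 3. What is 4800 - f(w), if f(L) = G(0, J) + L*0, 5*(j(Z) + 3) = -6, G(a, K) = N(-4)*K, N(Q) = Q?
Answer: 4812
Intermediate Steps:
G(a, K) = -4*K
j(Z) = -21/5 (j(Z) = -3 + (⅕)*(-6) = -3 - 6/5 = -21/5)
w = -5/221 (w = 1/(-40 - 21/5) = 1/(-221/5) = -5/221 ≈ -0.022624)
f(L) = -12 (f(L) = -4*3 + L*0 = -12 + 0 = -12)
4800 - f(w) = 4800 - 1*(-12) = 4800 + 12 = 4812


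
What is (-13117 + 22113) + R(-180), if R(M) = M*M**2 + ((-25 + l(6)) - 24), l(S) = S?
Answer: -5823047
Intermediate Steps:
R(M) = -43 + M**3 (R(M) = M*M**2 + ((-25 + 6) - 24) = M**3 + (-19 - 24) = M**3 - 43 = -43 + M**3)
(-13117 + 22113) + R(-180) = (-13117 + 22113) + (-43 + (-180)**3) = 8996 + (-43 - 5832000) = 8996 - 5832043 = -5823047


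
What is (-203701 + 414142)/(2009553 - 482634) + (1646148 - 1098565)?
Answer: 278705032406/508973 ≈ 5.4758e+5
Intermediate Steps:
(-203701 + 414142)/(2009553 - 482634) + (1646148 - 1098565) = 210441/1526919 + 547583 = 210441*(1/1526919) + 547583 = 70147/508973 + 547583 = 278705032406/508973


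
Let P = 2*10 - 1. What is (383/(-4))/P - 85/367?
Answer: -147021/27892 ≈ -5.2711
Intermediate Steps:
P = 19 (P = 20 - 1 = 19)
(383/(-4))/P - 85/367 = (383/(-4))/19 - 85/367 = (383*(-¼))*(1/19) - 85*1/367 = -383/4*1/19 - 85/367 = -383/76 - 85/367 = -147021/27892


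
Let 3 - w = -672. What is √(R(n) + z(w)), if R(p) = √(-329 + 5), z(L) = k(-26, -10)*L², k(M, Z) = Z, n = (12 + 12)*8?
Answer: 3*√(-506250 + 2*I) ≈ 0.0042164 + 2134.5*I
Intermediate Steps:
w = 675 (w = 3 - 1*(-672) = 3 + 672 = 675)
n = 192 (n = 24*8 = 192)
z(L) = -10*L²
R(p) = 18*I (R(p) = √(-324) = 18*I)
√(R(n) + z(w)) = √(18*I - 10*675²) = √(18*I - 10*455625) = √(18*I - 4556250) = √(-4556250 + 18*I)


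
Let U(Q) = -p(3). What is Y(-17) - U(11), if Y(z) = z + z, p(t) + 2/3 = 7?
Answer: -83/3 ≈ -27.667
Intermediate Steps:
p(t) = 19/3 (p(t) = -⅔ + 7 = 19/3)
Y(z) = 2*z
U(Q) = -19/3 (U(Q) = -1*19/3 = -19/3)
Y(-17) - U(11) = 2*(-17) - 1*(-19/3) = -34 + 19/3 = -83/3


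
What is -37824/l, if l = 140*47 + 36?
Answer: -4728/827 ≈ -5.7170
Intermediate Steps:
l = 6616 (l = 6580 + 36 = 6616)
-37824/l = -37824/6616 = -37824*1/6616 = -4728/827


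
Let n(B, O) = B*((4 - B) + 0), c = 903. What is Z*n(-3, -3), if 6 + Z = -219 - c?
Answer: 23688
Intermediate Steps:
n(B, O) = B*(4 - B)
Z = -1128 (Z = -6 + (-219 - 1*903) = -6 + (-219 - 903) = -6 - 1122 = -1128)
Z*n(-3, -3) = -(-3384)*(4 - 1*(-3)) = -(-3384)*(4 + 3) = -(-3384)*7 = -1128*(-21) = 23688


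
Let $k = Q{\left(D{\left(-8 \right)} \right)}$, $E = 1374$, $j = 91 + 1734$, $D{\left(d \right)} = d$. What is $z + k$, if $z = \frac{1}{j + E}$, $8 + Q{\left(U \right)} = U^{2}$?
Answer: $\frac{179145}{3199} \approx 56.0$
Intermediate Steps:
$Q{\left(U \right)} = -8 + U^{2}$
$j = 1825$
$z = \frac{1}{3199}$ ($z = \frac{1}{1825 + 1374} = \frac{1}{3199} \approx 0.0003126$)
$k = 56$ ($k = -8 + \left(-8\right)^{2} = -8 + 64 = 56$)
$z + k = \frac{1}{3199} + 56 = \frac{179145}{3199}$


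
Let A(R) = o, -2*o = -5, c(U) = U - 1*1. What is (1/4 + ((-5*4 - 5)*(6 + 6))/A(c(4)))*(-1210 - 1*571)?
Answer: 853099/4 ≈ 2.1327e+5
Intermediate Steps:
c(U) = -1 + U (c(U) = U - 1 = -1 + U)
o = 5/2 (o = -½*(-5) = 5/2 ≈ 2.5000)
A(R) = 5/2
(1/4 + ((-5*4 - 5)*(6 + 6))/A(c(4)))*(-1210 - 1*571) = (1/4 + ((-5*4 - 5)*(6 + 6))/(5/2))*(-1210 - 1*571) = (1*(¼) + ((-20 - 5)*12)*(⅖))*(-1210 - 571) = (¼ - 25*12*(⅖))*(-1781) = (¼ - 300*⅖)*(-1781) = (¼ - 120)*(-1781) = -479/4*(-1781) = 853099/4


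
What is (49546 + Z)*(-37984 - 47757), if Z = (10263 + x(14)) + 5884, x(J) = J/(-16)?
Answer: -45060067917/8 ≈ -5.6325e+9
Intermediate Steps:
x(J) = -J/16 (x(J) = J*(-1/16) = -J/16)
Z = 129169/8 (Z = (10263 - 1/16*14) + 5884 = (10263 - 7/8) + 5884 = 82097/8 + 5884 = 129169/8 ≈ 16146.)
(49546 + Z)*(-37984 - 47757) = (49546 + 129169/8)*(-37984 - 47757) = (525537/8)*(-85741) = -45060067917/8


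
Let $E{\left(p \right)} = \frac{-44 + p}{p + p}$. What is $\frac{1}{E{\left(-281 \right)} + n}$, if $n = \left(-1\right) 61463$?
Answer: $- \frac{562}{34541881} \approx -1.627 \cdot 10^{-5}$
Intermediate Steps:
$E{\left(p \right)} = \frac{-44 + p}{2 p}$
$n = -61463$
$\frac{1}{E{\left(-281 \right)} + n} = \frac{1}{\frac{-44 - 281}{2 \left(-281\right)} - 61463} = \frac{1}{\frac{1}{2} \left(- \frac{1}{281}\right) \left(-325\right) - 61463} = \frac{1}{\frac{325}{562} - 61463} = \frac{1}{- \frac{34541881}{562}} = - \frac{562}{34541881}$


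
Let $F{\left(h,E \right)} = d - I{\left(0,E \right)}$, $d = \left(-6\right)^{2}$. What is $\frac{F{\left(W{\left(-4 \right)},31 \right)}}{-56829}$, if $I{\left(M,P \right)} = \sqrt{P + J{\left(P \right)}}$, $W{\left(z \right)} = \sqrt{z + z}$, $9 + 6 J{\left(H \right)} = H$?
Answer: $- \frac{12}{18943} + \frac{2 \sqrt{78}}{170487} \approx -0.00052987$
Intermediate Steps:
$J{\left(H \right)} = - \frac{3}{2} + \frac{H}{6}$
$W{\left(z \right)} = \sqrt{2} \sqrt{z}$ ($W{\left(z \right)} = \sqrt{2 z} = \sqrt{2} \sqrt{z}$)
$d = 36$
$I{\left(M,P \right)} = \sqrt{- \frac{3}{2} + \frac{7 P}{6}}$ ($I{\left(M,P \right)} = \sqrt{P + \left(- \frac{3}{2} + \frac{P}{6}\right)} = \sqrt{- \frac{3}{2} + \frac{7 P}{6}}$)
$F{\left(h,E \right)} = 36 - \frac{\sqrt{-54 + 42 E}}{6}$
$\frac{F{\left(W{\left(-4 \right)},31 \right)}}{-56829} = \frac{36 - \frac{\sqrt{-54 + 42 \cdot 31}}{6}}{-56829} = \left(36 - \frac{\sqrt{-54 + 1302}}{6}\right) \left(- \frac{1}{56829}\right) = \left(36 - \frac{\sqrt{1248}}{6}\right) \left(- \frac{1}{56829}\right) = \left(36 - \frac{4 \sqrt{78}}{6}\right) \left(- \frac{1}{56829}\right) = \left(36 - \frac{2 \sqrt{78}}{3}\right) \left(- \frac{1}{56829}\right) = - \frac{12}{18943} + \frac{2 \sqrt{78}}{170487}$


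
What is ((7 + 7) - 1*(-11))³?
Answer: 15625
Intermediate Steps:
((7 + 7) - 1*(-11))³ = (14 + 11)³ = 25³ = 15625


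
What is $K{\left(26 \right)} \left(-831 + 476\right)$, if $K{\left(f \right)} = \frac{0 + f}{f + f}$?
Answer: $- \frac{355}{2} \approx -177.5$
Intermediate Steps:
$K{\left(f \right)} = \frac{1}{2}$ ($K{\left(f \right)} = \frac{f}{2 f} = f \frac{1}{2 f} = \frac{1}{2}$)
$K{\left(26 \right)} \left(-831 + 476\right) = \frac{-831 + 476}{2} = \frac{1}{2} \left(-355\right) = - \frac{355}{2}$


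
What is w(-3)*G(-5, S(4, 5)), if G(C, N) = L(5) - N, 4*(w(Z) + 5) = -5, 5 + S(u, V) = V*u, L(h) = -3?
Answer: 225/2 ≈ 112.50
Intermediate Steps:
S(u, V) = -5 + V*u
w(Z) = -25/4 (w(Z) = -5 + (¼)*(-5) = -5 - 5/4 = -25/4)
G(C, N) = -3 - N
w(-3)*G(-5, S(4, 5)) = -25*(-3 - (-5 + 5*4))/4 = -25*(-3 - (-5 + 20))/4 = -25*(-3 - 1*15)/4 = -25*(-3 - 15)/4 = -25/4*(-18) = 225/2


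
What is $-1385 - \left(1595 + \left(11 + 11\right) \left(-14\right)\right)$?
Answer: $-2672$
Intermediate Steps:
$-1385 - \left(1595 + \left(11 + 11\right) \left(-14\right)\right) = -1385 - \left(1595 - 308\right) = -1385 - 1287 = -2672$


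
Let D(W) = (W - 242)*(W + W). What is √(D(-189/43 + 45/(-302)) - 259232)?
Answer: I*√43338023369222/12986 ≈ 506.94*I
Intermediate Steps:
D(W) = 2*W*(-242 + W) (D(W) = (-242 + W)*(2*W) = 2*W*(-242 + W))
√(D(-189/43 + 45/(-302)) - 259232) = √(2*(-189/43 + 45/(-302))*(-242 + (-189/43 + 45/(-302))) - 259232) = √(2*(-189*1/43 + 45*(-1/302))*(-242 + (-189*1/43 + 45*(-1/302))) - 259232) = √(2*(-189/43 - 45/302)*(-242 + (-189/43 - 45/302)) - 259232) = √(2*(-59013/12986)*(-242 - 59013/12986) - 259232) = √(2*(-59013/12986)*(-3201625/12986) - 259232) = √(188937496125/84318098 - 259232) = √(-21669011684611/84318098) = I*√43338023369222/12986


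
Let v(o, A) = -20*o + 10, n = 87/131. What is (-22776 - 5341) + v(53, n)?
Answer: -29167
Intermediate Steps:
n = 87/131 (n = 87*(1/131) = 87/131 ≈ 0.66412)
v(o, A) = 10 - 20*o
(-22776 - 5341) + v(53, n) = (-22776 - 5341) + (10 - 20*53) = -28117 + (10 - 1060) = -28117 - 1050 = -29167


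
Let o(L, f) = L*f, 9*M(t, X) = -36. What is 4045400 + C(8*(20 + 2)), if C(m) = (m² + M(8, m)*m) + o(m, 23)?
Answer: 4079720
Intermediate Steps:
M(t, X) = -4 (M(t, X) = (⅑)*(-36) = -4)
C(m) = m² + 19*m (C(m) = (m² - 4*m) + m*23 = (m² - 4*m) + 23*m = m² + 19*m)
4045400 + C(8*(20 + 2)) = 4045400 + (8*(20 + 2))*(19 + 8*(20 + 2)) = 4045400 + (8*22)*(19 + 8*22) = 4045400 + 176*(19 + 176) = 4045400 + 176*195 = 4045400 + 34320 = 4079720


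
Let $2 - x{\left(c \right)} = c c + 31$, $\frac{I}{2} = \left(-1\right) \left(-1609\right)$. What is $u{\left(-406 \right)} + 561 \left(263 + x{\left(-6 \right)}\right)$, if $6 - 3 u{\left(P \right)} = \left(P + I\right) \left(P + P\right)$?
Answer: $\frac{2616584}{3} \approx 8.722 \cdot 10^{5}$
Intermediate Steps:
$I = 3218$ ($I = 2 \left(\left(-1\right) \left(-1609\right)\right) = 2 \cdot 1609 = 3218$)
$x{\left(c \right)} = -29 - c^{2}$ ($x{\left(c \right)} = 2 - \left(c c + 31\right) = 2 - \left(c^{2} + 31\right) = 2 - \left(31 + c^{2}\right) = -29 - c^{2}$)
$u{\left(P \right)} = 2 - \frac{2 P \left(3218 + P\right)}{3}$ ($u{\left(P \right)} = 2 - \frac{\left(P + 3218\right) \left(P + P\right)}{3} = 2 - \frac{\left(3218 + P\right) 2 P}{3} = 2 - \frac{2 P \left(3218 + P\right)}{3}$)
$u{\left(-406 \right)} + 561 \left(263 + x{\left(-6 \right)}\right) = \left(2 - - \frac{2613016}{3} - \frac{2 \left(-406\right)^{2}}{3}\right) + 561 \left(263 - 65\right) = \left(2 + \frac{2613016}{3} - \frac{329672}{3}\right) + 561 \left(263 - 65\right) = \frac{2283350}{3} + 561 \left(263 - 65\right) = \frac{2283350}{3} + 561 \cdot 198 = \frac{2283350}{3} + 111078 = \frac{2616584}{3}$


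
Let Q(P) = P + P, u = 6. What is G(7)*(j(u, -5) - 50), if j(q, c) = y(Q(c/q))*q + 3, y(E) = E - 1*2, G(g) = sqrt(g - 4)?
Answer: -69*sqrt(3) ≈ -119.51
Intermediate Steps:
G(g) = sqrt(-4 + g)
Q(P) = 2*P
y(E) = -2 + E (y(E) = E - 2 = -2 + E)
j(q, c) = 3 + q*(-2 + 2*c/q) (j(q, c) = (-2 + 2*(c/q))*q + 3 = (-2 + 2*c/q)*q + 3 = q*(-2 + 2*c/q) + 3 = 3 + q*(-2 + 2*c/q))
G(7)*(j(u, -5) - 50) = sqrt(-4 + 7)*((3 - 2*6 + 2*(-5)) - 50) = sqrt(3)*((3 - 12 - 10) - 50) = sqrt(3)*(-19 - 50) = sqrt(3)*(-69) = -69*sqrt(3)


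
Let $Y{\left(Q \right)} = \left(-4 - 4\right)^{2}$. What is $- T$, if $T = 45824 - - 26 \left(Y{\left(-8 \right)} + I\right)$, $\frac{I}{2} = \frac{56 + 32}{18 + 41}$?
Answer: $- \frac{2806368}{59} \approx -47566.0$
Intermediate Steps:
$Y{\left(Q \right)} = 64$ ($Y{\left(Q \right)} = \left(-8\right)^{2} = 64$)
$I = \frac{176}{59}$ ($I = 2 \frac{56 + 32}{18 + 41} = 2 \cdot \frac{88}{59} = \frac{176}{59} \approx 2.9831$)
$T = \frac{2806368}{59}$ ($T = 45824 - - 26 \left(64 + \frac{176}{59}\right) = 45824 - \left(-26\right) \frac{3952}{59} = 45824 - - \frac{102752}{59} = 45824 + \frac{102752}{59} = \frac{2806368}{59} \approx 47566.0$)
$- T = \left(-1\right) \frac{2806368}{59} = - \frac{2806368}{59}$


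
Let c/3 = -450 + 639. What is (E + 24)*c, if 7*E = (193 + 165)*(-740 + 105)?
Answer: -18400122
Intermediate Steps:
c = 567 (c = 3*(-450 + 639) = 3*189 = 567)
E = -227330/7 (E = ((193 + 165)*(-740 + 105))/7 = (358*(-635))/7 = (1/7)*(-227330) = -227330/7 ≈ -32476.)
(E + 24)*c = (-227330/7 + 24)*567 = -227162/7*567 = -18400122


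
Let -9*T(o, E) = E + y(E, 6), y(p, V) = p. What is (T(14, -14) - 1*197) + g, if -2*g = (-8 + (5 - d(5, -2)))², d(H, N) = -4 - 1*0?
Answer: -3499/18 ≈ -194.39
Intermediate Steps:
d(H, N) = -4 (d(H, N) = -4 + 0 = -4)
T(o, E) = -2*E/9 (T(o, E) = -(E + E)/9 = -2*E/9)
g = -½ (g = -(-8 + (5 - 1*(-4)))²/2 = -(-8 + (5 + 4))²/2 = -(-8 + 9)²/2 = -½*1² = -½*1 = -½ ≈ -0.50000)
(T(14, -14) - 1*197) + g = (-2/9*(-14) - 1*197) - ½ = (28/9 - 197) - ½ = -1745/9 - ½ = -3499/18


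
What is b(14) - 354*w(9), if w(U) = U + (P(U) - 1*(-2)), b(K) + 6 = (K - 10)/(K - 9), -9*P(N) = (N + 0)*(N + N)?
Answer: 12364/5 ≈ 2472.8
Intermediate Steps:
P(N) = -2*N²/9 (P(N) = -(N + 0)*(N + N)/9 = -N*2*N/9 = -2*N²/9)
b(K) = -6 + (-10 + K)/(-9 + K) (b(K) = -6 + (K - 10)/(K - 9) = -6 + (-10 + K)/(-9 + K))
w(U) = 2 + U - 2*U²/9 (w(U) = U + (-2*U²/9 - 1*(-2)) = U + (-2*U²/9 + 2) = U + (2 - 2*U²/9) = 2 + U - 2*U²/9)
b(14) - 354*w(9) = (44 - 5*14)/(-9 + 14) - 354*(2 + 9 - 2/9*9²) = (44 - 70)/5 - 354*(2 + 9 - 2/9*81) = (⅕)*(-26) - 354*(2 + 9 - 18) = -26/5 - 354*(-7) = -26/5 + 2478 = 12364/5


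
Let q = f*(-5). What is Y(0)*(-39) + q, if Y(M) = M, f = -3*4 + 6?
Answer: 30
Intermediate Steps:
f = -6 (f = -12 + 6 = -6)
q = 30 (q = -6*(-5) = 30)
Y(0)*(-39) + q = 0*(-39) + 30 = 0 + 30 = 30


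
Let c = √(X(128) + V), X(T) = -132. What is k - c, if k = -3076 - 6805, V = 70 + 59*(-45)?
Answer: -9881 - I*√2717 ≈ -9881.0 - 52.125*I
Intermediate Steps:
V = -2585 (V = 70 - 2655 = -2585)
c = I*√2717 (c = √(-132 - 2585) = √(-2717) = I*√2717 ≈ 52.125*I)
k = -9881
k - c = -9881 - I*√2717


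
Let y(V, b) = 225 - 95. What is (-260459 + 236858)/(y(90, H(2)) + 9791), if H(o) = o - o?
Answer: -7867/3307 ≈ -2.3789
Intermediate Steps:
H(o) = 0
y(V, b) = 130
(-260459 + 236858)/(y(90, H(2)) + 9791) = (-260459 + 236858)/(130 + 9791) = -23601/9921 = -23601*1/9921 = -7867/3307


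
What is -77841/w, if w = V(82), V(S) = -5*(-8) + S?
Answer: -77841/122 ≈ -638.04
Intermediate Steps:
V(S) = 40 + S
w = 122 (w = 40 + 82 = 122)
-77841/w = -77841/122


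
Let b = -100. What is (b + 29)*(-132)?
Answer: 9372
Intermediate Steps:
(b + 29)*(-132) = (-100 + 29)*(-132) = -71*(-132) = 9372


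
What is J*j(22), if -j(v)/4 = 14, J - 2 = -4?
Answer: 112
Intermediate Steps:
J = -2 (J = 2 - 4 = -2)
j(v) = -56 (j(v) = -4*14 = -56)
J*j(22) = -2*(-56) = 112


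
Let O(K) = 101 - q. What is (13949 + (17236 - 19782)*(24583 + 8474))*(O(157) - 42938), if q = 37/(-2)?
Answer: 7206282728201/2 ≈ 3.6031e+12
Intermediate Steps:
q = -37/2 (q = 37*(-½) = -37/2 ≈ -18.500)
O(K) = 239/2 (O(K) = 101 - 1*(-37/2) = 101 + 37/2 = 239/2)
(13949 + (17236 - 19782)*(24583 + 8474))*(O(157) - 42938) = (13949 + (17236 - 19782)*(24583 + 8474))*(239/2 - 42938) = (13949 - 2546*33057)*(-85637/2) = (13949 - 84163122)*(-85637/2) = -84149173*(-85637/2) = 7206282728201/2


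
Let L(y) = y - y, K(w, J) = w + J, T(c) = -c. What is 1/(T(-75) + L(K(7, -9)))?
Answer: 1/75 ≈ 0.013333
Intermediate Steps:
K(w, J) = J + w
L(y) = 0
1/(T(-75) + L(K(7, -9))) = 1/(-1*(-75) + 0) = 1/(75 + 0) = 1/75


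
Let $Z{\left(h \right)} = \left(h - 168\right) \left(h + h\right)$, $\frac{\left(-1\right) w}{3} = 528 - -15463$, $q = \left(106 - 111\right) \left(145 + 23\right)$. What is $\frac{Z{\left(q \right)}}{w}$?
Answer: $- \frac{564480}{15991} \approx -35.3$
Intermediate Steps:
$q = -840$ ($q = \left(-5\right) 168 = -840$)
$w = -47973$ ($w = - 3 \left(528 - -15463\right) = - 3 \left(528 + 15463\right) = \left(-3\right) 15991 = -47973$)
$Z{\left(h \right)} = 2 h \left(-168 + h\right)$ ($Z{\left(h \right)} = \left(-168 + h\right) 2 h = 2 h \left(-168 + h\right)$)
$\frac{Z{\left(q \right)}}{w} = \frac{2 \left(-840\right) \left(-168 - 840\right)}{-47973} = 2 \left(-840\right) \left(-1008\right) \left(- \frac{1}{47973}\right) = 1693440 \left(- \frac{1}{47973}\right) = - \frac{564480}{15991}$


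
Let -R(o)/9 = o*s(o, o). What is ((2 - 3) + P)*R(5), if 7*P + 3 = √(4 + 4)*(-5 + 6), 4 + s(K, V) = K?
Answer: 450/7 - 90*√2/7 ≈ 46.103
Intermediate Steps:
s(K, V) = -4 + K
P = -3/7 + 2*√2/7 (P = -3/7 + (√(4 + 4)*(-5 + 6))/7 = -3/7 + (√8*1)/7 = -3/7 + ((2*√2)*1)/7 = -3/7 + (2*√2)/7 = -3/7 + 2*√2/7 ≈ -0.024510)
R(o) = -9*o*(-4 + o)
((2 - 3) + P)*R(5) = ((2 - 3) + (-3/7 + 2*√2/7))*(9*5*(4 - 1*5)) = (-1 + (-3/7 + 2*√2/7))*(9*5*(4 - 5)) = (-10/7 + 2*√2/7)*(9*5*(-1)) = (-10/7 + 2*√2/7)*(-45) = 450/7 - 90*√2/7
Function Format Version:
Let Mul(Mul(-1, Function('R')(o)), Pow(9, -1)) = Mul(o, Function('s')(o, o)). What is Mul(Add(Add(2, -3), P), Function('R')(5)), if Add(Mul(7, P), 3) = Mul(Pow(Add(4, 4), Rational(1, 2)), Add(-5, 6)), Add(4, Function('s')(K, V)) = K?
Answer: Add(Rational(450, 7), Mul(Rational(-90, 7), Pow(2, Rational(1, 2)))) ≈ 46.103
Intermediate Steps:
Function('s')(K, V) = Add(-4, K)
P = Add(Rational(-3, 7), Mul(Rational(2, 7), Pow(2, Rational(1, 2)))) (P = Add(Rational(-3, 7), Mul(Rational(1, 7), Mul(Pow(Add(4, 4), Rational(1, 2)), Add(-5, 6)))) = Add(Rational(-3, 7), Mul(Rational(1, 7), Mul(Pow(8, Rational(1, 2)), 1))) = Add(Rational(-3, 7), Mul(Rational(1, 7), Mul(Mul(2, Pow(2, Rational(1, 2))), 1))) = Add(Rational(-3, 7), Mul(Rational(1, 7), Mul(2, Pow(2, Rational(1, 2))))) = Add(Rational(-3, 7), Mul(Rational(2, 7), Pow(2, Rational(1, 2)))) ≈ -0.024510)
Function('R')(o) = Mul(-9, o, Add(-4, o)) (Function('R')(o) = Mul(-9, Mul(o, Add(-4, o))) = Mul(-9, o, Add(-4, o)))
Mul(Add(Add(2, -3), P), Function('R')(5)) = Mul(Add(Add(2, -3), Add(Rational(-3, 7), Mul(Rational(2, 7), Pow(2, Rational(1, 2))))), Mul(9, 5, Add(4, Mul(-1, 5)))) = Mul(Add(-1, Add(Rational(-3, 7), Mul(Rational(2, 7), Pow(2, Rational(1, 2))))), Mul(9, 5, Add(4, -5))) = Mul(Add(Rational(-10, 7), Mul(Rational(2, 7), Pow(2, Rational(1, 2)))), Mul(9, 5, -1)) = Mul(Add(Rational(-10, 7), Mul(Rational(2, 7), Pow(2, Rational(1, 2)))), -45) = Add(Rational(450, 7), Mul(Rational(-90, 7), Pow(2, Rational(1, 2))))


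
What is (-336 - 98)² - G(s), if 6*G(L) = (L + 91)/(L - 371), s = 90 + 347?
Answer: 565064/3 ≈ 1.8835e+5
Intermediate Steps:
s = 437
G(L) = (91 + L)/(6*(-371 + L)) (G(L) = ((L + 91)/(L - 371))/6 = ((91 + L)/(-371 + L))/6 = (91 + L)/(6*(-371 + L)))
(-336 - 98)² - G(s) = (-336 - 98)² - (91 + 437)/(6*(-371 + 437)) = (-434)² - 528/(6*66) = 188356 - 528/(6*66) = 188356 - 1*4/3 = 188356 - 4/3 = 565064/3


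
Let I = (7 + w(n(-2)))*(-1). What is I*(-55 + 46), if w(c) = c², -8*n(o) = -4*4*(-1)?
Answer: 99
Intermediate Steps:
n(o) = -2 (n(o) = -(-4*4)*(-1)/8 = -(-2)*(-1) = -⅛*16 = -2)
I = -11 (I = (7 + (-2)²)*(-1) = (7 + 4)*(-1) = 11*(-1) = -11)
I*(-55 + 46) = -11*(-55 + 46) = -11*(-9) = 99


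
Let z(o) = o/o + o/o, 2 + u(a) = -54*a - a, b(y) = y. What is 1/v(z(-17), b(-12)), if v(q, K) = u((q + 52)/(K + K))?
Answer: 4/487 ≈ 0.0082135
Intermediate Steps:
u(a) = -2 - 55*a (u(a) = -2 + (-54*a - a) = -2 - 55*a)
z(o) = 2 (z(o) = 1 + 1 = 2)
v(q, K) = -2 - 55*(52 + q)/(2*K) (v(q, K) = -2 - 55*(q + 52)/(K + K) = -2 - 55*(52 + q)/(2*K))
1/v(z(-17), b(-12)) = 1/((½)*(-2860 - 55*2 - 4*(-12))/(-12)) = 1/((½)*(-1/12)*(-2860 - 110 + 48)) = 1/((½)*(-1/12)*(-2922)) = 1/(487/4) = 4/487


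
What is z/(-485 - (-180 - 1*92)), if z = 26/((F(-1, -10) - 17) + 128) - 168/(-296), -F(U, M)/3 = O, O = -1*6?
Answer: -3671/1016649 ≈ -0.0036109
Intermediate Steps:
O = -6
F(U, M) = 18 (F(U, M) = -3*(-6) = 18)
z = 3671/4773 (z = 26/((18 - 17) + 128) - 168/(-296) = 26/(1 + 128) - 168*(-1/296) = 26/129 + 21/37 = 3671/4773 ≈ 0.76912)
z/(-485 - (-180 - 1*92)) = 3671/(4773*(-485 - (-180 - 1*92))) = 3671/(4773*(-485 - (-180 - 92))) = 3671/(4773*(-485 - 1*(-272))) = 3671/(4773*(-485 + 272)) = (3671/4773)/(-213) = (3671/4773)*(-1/213) = -3671/1016649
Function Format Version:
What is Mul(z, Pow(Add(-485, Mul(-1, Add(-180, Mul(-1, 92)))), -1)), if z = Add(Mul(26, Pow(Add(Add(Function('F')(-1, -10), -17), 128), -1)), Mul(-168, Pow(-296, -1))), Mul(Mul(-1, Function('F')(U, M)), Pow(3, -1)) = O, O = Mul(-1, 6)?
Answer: Rational(-3671, 1016649) ≈ -0.0036109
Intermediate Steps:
O = -6
Function('F')(U, M) = 18 (Function('F')(U, M) = Mul(-3, -6) = 18)
z = Rational(3671, 4773) (z = Add(Mul(26, Pow(Add(Add(18, -17), 128), -1)), Mul(-168, Pow(-296, -1))) = Add(Mul(26, Pow(Add(1, 128), -1)), Mul(-168, Rational(-1, 296))) = Add(Mul(26, Pow(129, -1)), Rational(21, 37)) = Add(Mul(26, Rational(1, 129)), Rational(21, 37)) = Add(Rational(26, 129), Rational(21, 37)) = Rational(3671, 4773) ≈ 0.76912)
Mul(z, Pow(Add(-485, Mul(-1, Add(-180, Mul(-1, 92)))), -1)) = Mul(Rational(3671, 4773), Pow(Add(-485, Mul(-1, Add(-180, Mul(-1, 92)))), -1)) = Mul(Rational(3671, 4773), Pow(Add(-485, Mul(-1, Add(-180, -92))), -1)) = Mul(Rational(3671, 4773), Pow(Add(-485, Mul(-1, -272)), -1)) = Mul(Rational(3671, 4773), Pow(Add(-485, 272), -1)) = Mul(Rational(3671, 4773), Pow(-213, -1)) = Mul(Rational(3671, 4773), Rational(-1, 213)) = Rational(-3671, 1016649)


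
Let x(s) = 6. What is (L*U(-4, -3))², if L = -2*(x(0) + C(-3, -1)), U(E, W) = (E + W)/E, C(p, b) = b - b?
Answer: 441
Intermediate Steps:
C(p, b) = 0
U(E, W) = (E + W)/E
L = -12 (L = -2*(6 + 0) = -2*6 = -12)
(L*U(-4, -3))² = (-12*(-4 - 3)/(-4))² = (-(-3)*(-7))² = (-12*7/4)² = (-21)² = 441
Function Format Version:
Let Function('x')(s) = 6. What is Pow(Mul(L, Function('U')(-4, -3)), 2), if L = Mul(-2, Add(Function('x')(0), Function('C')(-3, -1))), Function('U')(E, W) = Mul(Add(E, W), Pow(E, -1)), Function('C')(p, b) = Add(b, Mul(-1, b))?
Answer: 441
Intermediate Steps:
Function('C')(p, b) = 0
Function('U')(E, W) = Mul(Pow(E, -1), Add(E, W))
L = -12 (L = Mul(-2, Add(6, 0)) = Mul(-2, 6) = -12)
Pow(Mul(L, Function('U')(-4, -3)), 2) = Pow(Mul(-12, Mul(Pow(-4, -1), Add(-4, -3))), 2) = Pow(Mul(-12, Mul(Rational(-1, 4), -7)), 2) = Pow(Mul(-12, Rational(7, 4)), 2) = Pow(-21, 2) = 441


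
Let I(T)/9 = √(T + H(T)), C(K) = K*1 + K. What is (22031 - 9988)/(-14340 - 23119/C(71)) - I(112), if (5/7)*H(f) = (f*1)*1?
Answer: -1710106/2059399 - 72*√105/5 ≈ -148.39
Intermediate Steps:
C(K) = 2*K (C(K) = K + K = 2*K)
H(f) = 7*f/5 (H(f) = 7*((f*1)*1)/5 = 7*(f*1)/5 = 7*f/5)
I(T) = 18*√15*√T/5 (I(T) = 9*√(T + 7*T/5) = 9*√(12*T/5) = 9*(2*√15*√T/5) = 18*√15*√T/5)
(22031 - 9988)/(-14340 - 23119/C(71)) - I(112) = (22031 - 9988)/(-14340 - 23119/(2*71)) - 18*√15*√112/5 = 12043/(-14340 - 23119/142) - 18*√15*4*√7/5 = 12043/(-14340 - 23119*1/142) - 72*√105/5 = 12043/(-14340 - 23119/142) - 72*√105/5 = 12043/(-2059399/142) - 72*√105/5 = 12043*(-142/2059399) - 72*√105/5 = -1710106/2059399 - 72*√105/5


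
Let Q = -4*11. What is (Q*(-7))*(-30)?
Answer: -9240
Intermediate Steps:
Q = -44
(Q*(-7))*(-30) = -44*(-7)*(-30) = 308*(-30) = -9240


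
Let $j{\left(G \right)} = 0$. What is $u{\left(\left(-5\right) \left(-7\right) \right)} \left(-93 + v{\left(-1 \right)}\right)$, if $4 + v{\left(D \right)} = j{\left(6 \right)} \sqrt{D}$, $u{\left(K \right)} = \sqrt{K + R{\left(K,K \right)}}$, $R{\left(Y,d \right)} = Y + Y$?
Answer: $- 97 \sqrt{105} \approx -993.95$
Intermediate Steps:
$R{\left(Y,d \right)} = 2 Y$
$u{\left(K \right)} = \sqrt{3} \sqrt{K}$ ($u{\left(K \right)} = \sqrt{K + 2 K} = \sqrt{3 K} = \sqrt{3} \sqrt{K}$)
$v{\left(D \right)} = -4$ ($v{\left(D \right)} = -4 + 0 \sqrt{D} = -4 + 0 = -4$)
$u{\left(\left(-5\right) \left(-7\right) \right)} \left(-93 + v{\left(-1 \right)}\right) = \sqrt{3} \sqrt{\left(-5\right) \left(-7\right)} \left(-93 - 4\right) = \sqrt{3} \sqrt{35} \left(-97\right) = \sqrt{105} \left(-97\right) = - 97 \sqrt{105}$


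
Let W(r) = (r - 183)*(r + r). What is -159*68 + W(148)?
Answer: -21172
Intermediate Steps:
W(r) = 2*r*(-183 + r) (W(r) = (-183 + r)*(2*r) = 2*r*(-183 + r))
-159*68 + W(148) = -159*68 + 2*148*(-183 + 148) = -10812 + 2*148*(-35) = -10812 - 10360 = -21172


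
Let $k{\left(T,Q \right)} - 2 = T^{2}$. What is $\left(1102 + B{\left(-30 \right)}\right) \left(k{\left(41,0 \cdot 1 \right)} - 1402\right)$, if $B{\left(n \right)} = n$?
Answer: $301232$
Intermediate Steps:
$k{\left(T,Q \right)} = 2 + T^{2}$
$\left(1102 + B{\left(-30 \right)}\right) \left(k{\left(41,0 \cdot 1 \right)} - 1402\right) = \left(1102 - 30\right) \left(\left(2 + 41^{2}\right) - 1402\right) = 1072 \left(\left(2 + 1681\right) - 1402\right) = 1072 \left(1683 - 1402\right) = 1072 \cdot 281 = 301232$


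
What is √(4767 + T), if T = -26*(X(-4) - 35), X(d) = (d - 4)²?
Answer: √4013 ≈ 63.348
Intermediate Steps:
X(d) = (-4 + d)²
T = -754 (T = -26*((-4 - 4)² - 35) = -26*((-8)² - 35) = -26*(64 - 35) = -26*29 = -754)
√(4767 + T) = √(4767 - 754) = √4013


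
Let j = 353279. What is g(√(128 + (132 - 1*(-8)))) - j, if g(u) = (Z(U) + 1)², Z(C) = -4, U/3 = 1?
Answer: -353270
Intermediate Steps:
U = 3 (U = 3*1 = 3)
g(u) = 9 (g(u) = (-4 + 1)² = (-3)² = 9)
g(√(128 + (132 - 1*(-8)))) - j = 9 - 1*353279 = 9 - 353279 = -353270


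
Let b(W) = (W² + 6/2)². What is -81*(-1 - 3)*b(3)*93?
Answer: 4339008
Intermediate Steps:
b(W) = (3 + W²)² (b(W) = (W² + 6*(½))² = (W² + 3)² = (3 + W²)²)
-81*(-1 - 3)*b(3)*93 = -81*(-1 - 3)*(3 + 3²)²*93 = -(-324)*(3 + 9)²*93 = -(-324)*12²*93 = -(-324)*144*93 = -81*(-576)*93 = 46656*93 = 4339008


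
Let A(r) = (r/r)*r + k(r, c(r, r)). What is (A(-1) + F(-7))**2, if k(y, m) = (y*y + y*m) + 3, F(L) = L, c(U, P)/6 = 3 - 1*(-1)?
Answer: 784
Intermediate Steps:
c(U, P) = 24 (c(U, P) = 6*(3 - 1*(-1)) = 6*(3 + 1) = 6*4 = 24)
k(y, m) = 3 + y**2 + m*y (k(y, m) = (y**2 + m*y) + 3 = 3 + y**2 + m*y)
A(r) = 3 + r**2 + 25*r (A(r) = (r/r)*r + (3 + r**2 + 24*r) = 1*r + (3 + r**2 + 24*r) = r + (3 + r**2 + 24*r) = 3 + r**2 + 25*r)
(A(-1) + F(-7))**2 = ((3 + (-1)**2 + 25*(-1)) - 7)**2 = ((3 + 1 - 25) - 7)**2 = (-21 - 7)**2 = (-28)**2 = 784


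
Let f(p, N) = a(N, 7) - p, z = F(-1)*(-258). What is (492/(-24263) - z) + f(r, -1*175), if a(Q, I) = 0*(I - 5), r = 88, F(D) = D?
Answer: -8395490/24263 ≈ -346.02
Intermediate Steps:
a(Q, I) = 0 (a(Q, I) = 0*(-5 + I) = 0)
z = 258 (z = -1*(-258) = 258)
f(p, N) = -p (f(p, N) = 0 - p = -p)
(492/(-24263) - z) + f(r, -1*175) = (492/(-24263) - 1*258) - 1*88 = (492*(-1/24263) - 258) - 88 = (-492/24263 - 258) - 88 = -6260346/24263 - 88 = -8395490/24263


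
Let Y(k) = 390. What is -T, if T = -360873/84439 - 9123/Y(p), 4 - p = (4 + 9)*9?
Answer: 303692489/10977070 ≈ 27.666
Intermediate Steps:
p = -113 (p = 4 - (4 + 9)*9 = 4 - 13*9 = 4 - 1*117 = 4 - 117 = -113)
T = -303692489/10977070 (T = -360873/84439 - 9123/390 = -360873*1/84439 - 9123*1/390 = -360873/84439 - 3041/130 = -303692489/10977070 ≈ -27.666)
-T = -1*(-303692489/10977070) = 303692489/10977070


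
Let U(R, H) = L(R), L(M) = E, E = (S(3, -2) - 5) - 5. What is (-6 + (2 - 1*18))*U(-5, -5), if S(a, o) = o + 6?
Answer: 132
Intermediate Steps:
S(a, o) = 6 + o
E = -6 (E = ((6 - 2) - 5) - 5 = (4 - 5) - 5 = -1 - 5 = -6)
L(M) = -6
U(R, H) = -6
(-6 + (2 - 1*18))*U(-5, -5) = (-6 + (2 - 1*18))*(-6) = (-6 + (2 - 18))*(-6) = (-6 - 16)*(-6) = -22*(-6) = 132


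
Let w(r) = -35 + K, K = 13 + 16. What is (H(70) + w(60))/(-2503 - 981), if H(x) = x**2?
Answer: -2447/1742 ≈ -1.4047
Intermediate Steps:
K = 29
w(r) = -6 (w(r) = -35 + 29 = -6)
(H(70) + w(60))/(-2503 - 981) = (70**2 - 6)/(-2503 - 981) = (4900 - 6)/(-3484) = 4894*(-1/3484) = -2447/1742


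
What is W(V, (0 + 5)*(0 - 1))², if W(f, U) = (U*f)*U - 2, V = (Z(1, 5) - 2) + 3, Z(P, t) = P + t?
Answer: 29929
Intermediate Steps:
V = 7 (V = ((1 + 5) - 2) + 3 = (6 - 2) + 3 = 4 + 3 = 7)
W(f, U) = -2 + f*U² (W(f, U) = f*U² - 2 = -2 + f*U²)
W(V, (0 + 5)*(0 - 1))² = (-2 + 7*((0 + 5)*(0 - 1))²)² = (-2 + 7*(5*(-1))²)² = (-2 + 7*(-5)²)² = (-2 + 7*25)² = (-2 + 175)² = 173² = 29929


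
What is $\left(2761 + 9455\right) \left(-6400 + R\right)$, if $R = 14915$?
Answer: $104019240$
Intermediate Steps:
$\left(2761 + 9455\right) \left(-6400 + R\right) = \left(2761 + 9455\right) \left(-6400 + 14915\right) = 12216 \cdot 8515 = 104019240$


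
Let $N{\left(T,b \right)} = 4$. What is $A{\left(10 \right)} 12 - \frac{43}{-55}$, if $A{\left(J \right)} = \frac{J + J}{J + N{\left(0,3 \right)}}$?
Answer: $\frac{6901}{385} \approx 17.925$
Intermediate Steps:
$A{\left(J \right)} = \frac{2 J}{4 + J}$ ($A{\left(J \right)} = \frac{J + J}{J + 4} = \frac{2 J}{4 + J}$)
$A{\left(10 \right)} 12 - \frac{43}{-55} = 2 \cdot 10 \frac{1}{4 + 10} \cdot 12 - \frac{43}{-55} = 2 \cdot 10 \cdot \frac{1}{14} \cdot 12 - - \frac{43}{55} = 2 \cdot 10 \cdot \frac{1}{14} \cdot 12 + \frac{43}{55} = \frac{10}{7} \cdot 12 + \frac{43}{55} = \frac{120}{7} + \frac{43}{55} = \frac{6901}{385}$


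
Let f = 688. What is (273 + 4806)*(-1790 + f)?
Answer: -5597058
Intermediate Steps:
(273 + 4806)*(-1790 + f) = (273 + 4806)*(-1790 + 688) = 5079*(-1102) = -5597058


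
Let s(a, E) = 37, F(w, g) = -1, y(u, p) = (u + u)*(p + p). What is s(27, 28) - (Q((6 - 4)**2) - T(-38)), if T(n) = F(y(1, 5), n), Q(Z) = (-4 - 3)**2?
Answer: -13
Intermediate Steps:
y(u, p) = 4*p*u (y(u, p) = (2*u)*(2*p) = 4*p*u)
Q(Z) = 49 (Q(Z) = (-7)**2 = 49)
T(n) = -1
s(27, 28) - (Q((6 - 4)**2) - T(-38)) = 37 - (49 - 1*(-1)) = 37 - (49 + 1) = 37 - 1*50 = 37 - 50 = -13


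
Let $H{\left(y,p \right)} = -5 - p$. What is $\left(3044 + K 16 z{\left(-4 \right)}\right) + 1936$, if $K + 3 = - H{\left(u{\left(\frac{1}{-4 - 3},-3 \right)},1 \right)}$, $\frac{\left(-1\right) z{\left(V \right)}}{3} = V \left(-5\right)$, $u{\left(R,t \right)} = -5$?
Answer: $2100$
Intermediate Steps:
$z{\left(V \right)} = 15 V$ ($z{\left(V \right)} = - 3 V \left(-5\right) = - 3 \left(- 5 V\right) = 15 V$)
$K = 3$ ($K = -3 - \left(-5 - 1\right) = -3 - -6 = -3 + 6 = 3$)
$\left(3044 + K 16 z{\left(-4 \right)}\right) + 1936 = \left(3044 + 3 \cdot 16 \cdot 15 \left(-4\right)\right) + 1936 = \left(3044 + 48 \left(-60\right)\right) + 1936 = \left(3044 - 2880\right) + 1936 = 164 + 1936 = 2100$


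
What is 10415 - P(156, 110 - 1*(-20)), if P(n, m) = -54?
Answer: 10469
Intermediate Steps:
10415 - P(156, 110 - 1*(-20)) = 10415 - 1*(-54) = 10415 + 54 = 10469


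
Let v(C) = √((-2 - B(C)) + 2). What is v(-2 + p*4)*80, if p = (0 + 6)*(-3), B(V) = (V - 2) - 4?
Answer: 320*√5 ≈ 715.54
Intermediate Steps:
B(V) = -6 + V (B(V) = (-2 + V) - 4 = -6 + V)
p = -18 (p = 6*(-3) = -18)
v(C) = √(6 - C) (v(C) = √((-2 - (-6 + C)) + 2) = √((-2 + (6 - C)) + 2) = √((4 - C) + 2) = √(6 - C))
v(-2 + p*4)*80 = √(6 - (-2 - 18*4))*80 = √(6 - (-2 - 72))*80 = √(6 - 1*(-74))*80 = √(6 + 74)*80 = √80*80 = (4*√5)*80 = 320*√5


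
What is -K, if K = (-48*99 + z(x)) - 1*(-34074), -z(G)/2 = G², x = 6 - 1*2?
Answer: -29290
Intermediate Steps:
x = 4 (x = 6 - 2 = 4)
z(G) = -2*G²
K = 29290 (K = (-48*99 - 2*4²) - 1*(-34074) = (-4752 - 2*16) + 34074 = (-4752 - 32) + 34074 = -4784 + 34074 = 29290)
-K = -1*29290 = -29290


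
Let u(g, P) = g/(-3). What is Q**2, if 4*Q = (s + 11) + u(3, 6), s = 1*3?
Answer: 169/16 ≈ 10.563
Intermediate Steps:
u(g, P) = -g/3 (u(g, P) = g*(-1/3) = -g/3)
s = 3
Q = 13/4 (Q = ((3 + 11) - 1/3*3)/4 = (14 - 1)/4 = (1/4)*13 = 13/4 ≈ 3.2500)
Q**2 = (13/4)**2 = 169/16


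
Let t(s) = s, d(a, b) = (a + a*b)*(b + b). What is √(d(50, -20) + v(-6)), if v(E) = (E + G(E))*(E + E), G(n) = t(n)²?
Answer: 2*√9410 ≈ 194.01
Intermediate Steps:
d(a, b) = 2*b*(a + a*b) (d(a, b) = (a + a*b)*(2*b) = 2*b*(a + a*b))
G(n) = n²
v(E) = 2*E*(E + E²) (v(E) = (E + E²)*(E + E) = (E + E²)*(2*E) = 2*E*(E + E²))
√(d(50, -20) + v(-6)) = √(2*50*(-20)*(1 - 20) + 2*(-6)²*(1 - 6)) = √(2*50*(-20)*(-19) + 2*36*(-5)) = √(38000 - 360) = √37640 = 2*√9410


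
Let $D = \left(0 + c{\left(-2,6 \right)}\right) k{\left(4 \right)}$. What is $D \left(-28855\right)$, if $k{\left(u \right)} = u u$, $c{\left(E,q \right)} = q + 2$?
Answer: $-3693440$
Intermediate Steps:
$c{\left(E,q \right)} = 2 + q$
$k{\left(u \right)} = u^{2}$
$D = 128$ ($D = \left(0 + \left(2 + 6\right)\right) 4^{2} = \left(0 + 8\right) 16 = 8 \cdot 16 = 128$)
$D \left(-28855\right) = 128 \left(-28855\right) = -3693440$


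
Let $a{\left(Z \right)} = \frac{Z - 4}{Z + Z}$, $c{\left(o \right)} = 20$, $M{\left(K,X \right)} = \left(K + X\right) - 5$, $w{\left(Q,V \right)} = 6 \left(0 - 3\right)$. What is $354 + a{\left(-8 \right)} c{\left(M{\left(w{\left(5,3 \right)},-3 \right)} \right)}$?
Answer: $369$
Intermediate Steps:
$w{\left(Q,V \right)} = -18$ ($w{\left(Q,V \right)} = 6 \left(-3\right) = -18$)
$M{\left(K,X \right)} = -5 + K + X$
$a{\left(Z \right)} = \frac{-4 + Z}{2 Z}$
$354 + a{\left(-8 \right)} c{\left(M{\left(w{\left(5,3 \right)},-3 \right)} \right)} = 354 + \frac{-4 - 8}{2 \left(-8\right)} 20 = 354 + \frac{1}{2} \left(- \frac{1}{8}\right) \left(-12\right) 20 = 354 + \frac{3}{4} \cdot 20 = 354 + 15 = 369$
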